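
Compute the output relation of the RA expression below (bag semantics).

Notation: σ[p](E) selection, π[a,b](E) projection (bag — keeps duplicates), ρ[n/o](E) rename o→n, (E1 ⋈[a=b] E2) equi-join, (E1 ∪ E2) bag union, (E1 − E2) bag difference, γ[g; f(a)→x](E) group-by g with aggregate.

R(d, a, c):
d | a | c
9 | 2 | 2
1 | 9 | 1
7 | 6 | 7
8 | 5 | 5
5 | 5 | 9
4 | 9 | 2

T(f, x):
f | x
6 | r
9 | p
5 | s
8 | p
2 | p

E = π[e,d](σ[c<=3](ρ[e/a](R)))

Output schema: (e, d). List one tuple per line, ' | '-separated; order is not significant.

Per-node cardinality:
  R → 6
  ρ[e/a](R) → 6
  σ[c<=3](ρ[e/a](R)) → 3
  π[e,d](σ[c<=3](ρ[e/a](R))) → 3

== RESULT ==
e | d
2 | 9
9 | 1
9 | 4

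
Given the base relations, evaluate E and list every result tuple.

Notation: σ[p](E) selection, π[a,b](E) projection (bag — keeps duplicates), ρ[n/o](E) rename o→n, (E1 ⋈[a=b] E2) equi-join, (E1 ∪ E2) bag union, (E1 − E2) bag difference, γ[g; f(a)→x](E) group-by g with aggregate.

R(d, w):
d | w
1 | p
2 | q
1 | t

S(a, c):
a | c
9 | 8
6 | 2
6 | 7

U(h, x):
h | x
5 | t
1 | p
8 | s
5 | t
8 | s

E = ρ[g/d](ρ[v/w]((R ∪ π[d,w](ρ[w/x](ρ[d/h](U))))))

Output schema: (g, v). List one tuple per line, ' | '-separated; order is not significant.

Row counts bottom-up:
  R → 3
  U → 5
  ρ[d/h](U) → 5
  ρ[w/x](ρ[d/h](U)) → 5
  π[d,w](ρ[w/x](ρ[d/h](U))) → 5
  (R ∪ π[d,w](ρ[w/x](ρ[d/h](U)))) → 8
  ρ[v/w]((R ∪ π[d,w](ρ[w/x](ρ[d/h](U))))) → 8
  ρ[g/d](ρ[v/w]((R ∪ π[d,w](ρ[w/x](ρ[d/h](U)))))) → 8

== RESULT ==
g | v
1 | p
1 | p
1 | t
2 | q
5 | t
5 | t
8 | s
8 | s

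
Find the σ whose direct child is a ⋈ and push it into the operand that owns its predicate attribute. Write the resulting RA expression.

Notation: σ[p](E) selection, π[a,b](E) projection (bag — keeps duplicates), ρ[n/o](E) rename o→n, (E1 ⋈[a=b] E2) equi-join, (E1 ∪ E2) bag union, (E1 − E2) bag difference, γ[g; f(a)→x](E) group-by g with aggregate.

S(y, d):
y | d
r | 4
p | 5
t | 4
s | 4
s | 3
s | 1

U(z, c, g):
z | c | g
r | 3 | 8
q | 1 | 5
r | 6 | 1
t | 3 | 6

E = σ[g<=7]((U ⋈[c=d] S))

σ filters on g, owned by the left side.
E' = (σ[g<=7](U) ⋈[c=d] S)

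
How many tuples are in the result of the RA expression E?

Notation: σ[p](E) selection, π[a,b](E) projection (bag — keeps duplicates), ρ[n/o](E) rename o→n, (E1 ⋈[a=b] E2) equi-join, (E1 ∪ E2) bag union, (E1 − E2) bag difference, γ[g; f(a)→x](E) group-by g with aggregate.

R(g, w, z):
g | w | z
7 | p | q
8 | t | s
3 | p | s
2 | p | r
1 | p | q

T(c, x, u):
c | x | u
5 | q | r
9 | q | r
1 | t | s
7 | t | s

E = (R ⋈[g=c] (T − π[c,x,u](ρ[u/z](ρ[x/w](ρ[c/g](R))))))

Row counts bottom-up:
  R → 5
  T → 4
  R → 5
  ρ[c/g](R) → 5
  ρ[x/w](ρ[c/g](R)) → 5
  ρ[u/z](ρ[x/w](ρ[c/g](R))) → 5
  π[c,x,u](ρ[u/z](ρ[x/w](ρ[c/g](R)))) → 5
  (T − π[c,x,u](ρ[u/z](ρ[x/w](ρ[c/g](R))))) → 4
  (R ⋈[g=c] (T − π[c,x,u](ρ[u/z](ρ[x/w](ρ[c/g](R)))))) → 2

|E| = 2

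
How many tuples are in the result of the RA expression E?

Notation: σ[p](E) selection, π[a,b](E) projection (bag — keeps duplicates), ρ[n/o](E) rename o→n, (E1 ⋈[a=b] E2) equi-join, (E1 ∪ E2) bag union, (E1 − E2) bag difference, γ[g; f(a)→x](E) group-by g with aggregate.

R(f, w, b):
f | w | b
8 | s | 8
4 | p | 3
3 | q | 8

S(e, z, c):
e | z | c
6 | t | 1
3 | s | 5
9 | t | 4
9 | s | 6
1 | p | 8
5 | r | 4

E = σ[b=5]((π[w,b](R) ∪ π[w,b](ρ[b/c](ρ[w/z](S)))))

Per-node cardinality:
  R → 3
  π[w,b](R) → 3
  S → 6
  ρ[w/z](S) → 6
  ρ[b/c](ρ[w/z](S)) → 6
  π[w,b](ρ[b/c](ρ[w/z](S))) → 6
  (π[w,b](R) ∪ π[w,b](ρ[b/c](ρ[w/z](S)))) → 9
  σ[b=5]((π[w,b](R) ∪ π[w,b](ρ[b/c](ρ[w/z](S))))) → 1

|E| = 1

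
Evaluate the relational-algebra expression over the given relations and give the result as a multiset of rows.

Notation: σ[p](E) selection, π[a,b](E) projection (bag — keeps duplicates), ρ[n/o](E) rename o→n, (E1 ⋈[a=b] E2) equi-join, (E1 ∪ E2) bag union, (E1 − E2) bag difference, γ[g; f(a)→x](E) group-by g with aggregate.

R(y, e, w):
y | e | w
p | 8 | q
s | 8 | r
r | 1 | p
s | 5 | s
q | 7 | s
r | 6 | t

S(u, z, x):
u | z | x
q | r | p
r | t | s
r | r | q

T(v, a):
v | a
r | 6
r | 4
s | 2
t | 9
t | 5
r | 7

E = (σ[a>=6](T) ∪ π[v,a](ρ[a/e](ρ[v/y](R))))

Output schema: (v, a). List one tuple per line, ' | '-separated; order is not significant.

Per-node cardinality:
  T → 6
  σ[a>=6](T) → 3
  R → 6
  ρ[v/y](R) → 6
  ρ[a/e](ρ[v/y](R)) → 6
  π[v,a](ρ[a/e](ρ[v/y](R))) → 6
  (σ[a>=6](T) ∪ π[v,a](ρ[a/e](ρ[v/y](R)))) → 9

== RESULT ==
v | a
p | 8
q | 7
r | 1
r | 6
r | 6
r | 7
s | 5
s | 8
t | 9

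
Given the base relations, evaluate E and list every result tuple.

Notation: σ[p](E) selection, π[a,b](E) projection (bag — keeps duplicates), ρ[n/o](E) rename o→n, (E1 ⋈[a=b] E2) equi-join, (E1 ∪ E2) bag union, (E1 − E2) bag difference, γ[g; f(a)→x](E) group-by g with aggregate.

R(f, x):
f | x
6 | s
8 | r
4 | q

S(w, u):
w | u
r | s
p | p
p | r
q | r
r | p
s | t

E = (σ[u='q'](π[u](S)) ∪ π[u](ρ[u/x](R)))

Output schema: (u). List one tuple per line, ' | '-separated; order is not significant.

Stepwise |·|:
  S → 6
  π[u](S) → 6
  σ[u='q'](π[u](S)) → 0
  R → 3
  ρ[u/x](R) → 3
  π[u](ρ[u/x](R)) → 3
  (σ[u='q'](π[u](S)) ∪ π[u](ρ[u/x](R))) → 3

== RESULT ==
u
q
r
s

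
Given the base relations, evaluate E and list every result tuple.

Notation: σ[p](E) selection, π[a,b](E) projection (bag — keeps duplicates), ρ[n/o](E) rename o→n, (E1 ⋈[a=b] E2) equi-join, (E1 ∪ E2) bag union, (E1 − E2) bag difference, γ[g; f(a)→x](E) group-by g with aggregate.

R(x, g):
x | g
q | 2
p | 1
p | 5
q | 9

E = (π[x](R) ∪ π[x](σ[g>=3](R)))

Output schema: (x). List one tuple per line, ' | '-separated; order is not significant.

Per-node cardinality:
  R → 4
  π[x](R) → 4
  R → 4
  σ[g>=3](R) → 2
  π[x](σ[g>=3](R)) → 2
  (π[x](R) ∪ π[x](σ[g>=3](R))) → 6

== RESULT ==
x
p
p
p
q
q
q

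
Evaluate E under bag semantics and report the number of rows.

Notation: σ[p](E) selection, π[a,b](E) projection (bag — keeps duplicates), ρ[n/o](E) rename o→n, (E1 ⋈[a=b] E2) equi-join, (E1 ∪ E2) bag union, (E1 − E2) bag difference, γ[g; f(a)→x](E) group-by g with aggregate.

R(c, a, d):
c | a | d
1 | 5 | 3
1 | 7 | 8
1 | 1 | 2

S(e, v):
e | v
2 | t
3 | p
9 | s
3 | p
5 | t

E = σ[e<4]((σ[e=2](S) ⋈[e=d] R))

Per-node cardinality:
  S → 5
  σ[e=2](S) → 1
  R → 3
  (σ[e=2](S) ⋈[e=d] R) → 1
  σ[e<4]((σ[e=2](S) ⋈[e=d] R)) → 1

|E| = 1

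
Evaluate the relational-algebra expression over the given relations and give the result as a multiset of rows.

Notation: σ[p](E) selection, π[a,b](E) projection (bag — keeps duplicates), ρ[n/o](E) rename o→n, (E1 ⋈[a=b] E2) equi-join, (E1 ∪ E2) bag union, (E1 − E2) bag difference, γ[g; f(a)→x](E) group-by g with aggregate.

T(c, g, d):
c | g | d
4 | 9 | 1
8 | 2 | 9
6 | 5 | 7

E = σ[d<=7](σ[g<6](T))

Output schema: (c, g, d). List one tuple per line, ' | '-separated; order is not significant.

Row counts bottom-up:
  T → 3
  σ[g<6](T) → 2
  σ[d<=7](σ[g<6](T)) → 1

== RESULT ==
c | g | d
6 | 5 | 7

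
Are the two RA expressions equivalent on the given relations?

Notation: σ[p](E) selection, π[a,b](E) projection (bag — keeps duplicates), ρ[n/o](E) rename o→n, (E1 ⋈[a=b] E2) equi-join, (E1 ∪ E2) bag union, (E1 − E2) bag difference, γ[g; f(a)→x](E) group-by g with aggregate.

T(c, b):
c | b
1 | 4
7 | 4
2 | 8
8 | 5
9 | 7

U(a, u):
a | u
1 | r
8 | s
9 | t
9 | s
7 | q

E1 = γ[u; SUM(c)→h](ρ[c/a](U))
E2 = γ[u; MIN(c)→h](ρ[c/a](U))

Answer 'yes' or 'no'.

E1 row counts bottom-up:
  U → 5
  ρ[c/a](U) → 5
  γ[u; SUM(c)→h](ρ[c/a](U)) → 4
E2 row counts bottom-up:
  U → 5
  ρ[c/a](U) → 5
  γ[u; MIN(c)→h](ρ[c/a](U)) → 4

E1 result:
u | h
q | 7
r | 1
s | 17
t | 9
E2 result:
u | h
q | 7
r | 1
s | 8
t | 9
Witness: ('s', 8) appears 0× in E1 but 1× in E2.

no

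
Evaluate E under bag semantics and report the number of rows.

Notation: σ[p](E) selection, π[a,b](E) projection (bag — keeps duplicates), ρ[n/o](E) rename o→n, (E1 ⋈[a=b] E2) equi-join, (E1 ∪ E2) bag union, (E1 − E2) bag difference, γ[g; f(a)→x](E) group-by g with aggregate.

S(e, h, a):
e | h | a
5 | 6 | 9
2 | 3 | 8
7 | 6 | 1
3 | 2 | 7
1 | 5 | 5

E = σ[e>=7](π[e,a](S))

Per-node cardinality:
  S → 5
  π[e,a](S) → 5
  σ[e>=7](π[e,a](S)) → 1

|E| = 1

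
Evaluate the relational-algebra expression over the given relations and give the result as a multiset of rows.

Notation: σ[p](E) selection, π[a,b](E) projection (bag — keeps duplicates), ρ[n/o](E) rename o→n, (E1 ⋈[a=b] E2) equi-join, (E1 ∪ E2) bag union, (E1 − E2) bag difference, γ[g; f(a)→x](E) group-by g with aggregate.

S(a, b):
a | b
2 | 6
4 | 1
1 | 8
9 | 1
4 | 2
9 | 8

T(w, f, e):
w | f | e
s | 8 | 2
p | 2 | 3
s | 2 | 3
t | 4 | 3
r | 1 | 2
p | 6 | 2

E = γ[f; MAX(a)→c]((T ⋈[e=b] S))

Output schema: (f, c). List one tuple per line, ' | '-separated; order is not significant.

Row counts bottom-up:
  T → 6
  S → 6
  (T ⋈[e=b] S) → 3
  γ[f; MAX(a)→c]((T ⋈[e=b] S)) → 3

== RESULT ==
f | c
1 | 4
6 | 4
8 | 4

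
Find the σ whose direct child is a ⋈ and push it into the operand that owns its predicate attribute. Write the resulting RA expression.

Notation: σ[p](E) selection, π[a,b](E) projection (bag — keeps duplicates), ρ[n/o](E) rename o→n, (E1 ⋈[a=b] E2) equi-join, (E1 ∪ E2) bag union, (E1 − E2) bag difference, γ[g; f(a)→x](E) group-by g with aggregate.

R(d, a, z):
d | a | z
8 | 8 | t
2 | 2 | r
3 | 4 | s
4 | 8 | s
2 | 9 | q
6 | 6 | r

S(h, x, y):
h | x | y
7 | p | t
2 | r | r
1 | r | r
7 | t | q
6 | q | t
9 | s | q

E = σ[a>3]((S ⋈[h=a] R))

σ filters on a, owned by the right side.
E' = (S ⋈[h=a] σ[a>3](R))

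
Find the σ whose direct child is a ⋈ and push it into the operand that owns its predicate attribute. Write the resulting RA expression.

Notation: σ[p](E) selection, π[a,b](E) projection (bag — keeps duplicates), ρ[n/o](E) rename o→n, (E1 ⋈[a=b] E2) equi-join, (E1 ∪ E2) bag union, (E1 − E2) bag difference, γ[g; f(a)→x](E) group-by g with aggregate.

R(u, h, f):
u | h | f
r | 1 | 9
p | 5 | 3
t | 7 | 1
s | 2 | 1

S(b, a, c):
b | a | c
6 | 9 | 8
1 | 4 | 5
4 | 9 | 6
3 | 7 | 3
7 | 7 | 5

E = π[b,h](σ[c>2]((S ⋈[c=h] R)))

σ filters on c, owned by the left side.
E' = π[b,h]((σ[c>2](S) ⋈[c=h] R))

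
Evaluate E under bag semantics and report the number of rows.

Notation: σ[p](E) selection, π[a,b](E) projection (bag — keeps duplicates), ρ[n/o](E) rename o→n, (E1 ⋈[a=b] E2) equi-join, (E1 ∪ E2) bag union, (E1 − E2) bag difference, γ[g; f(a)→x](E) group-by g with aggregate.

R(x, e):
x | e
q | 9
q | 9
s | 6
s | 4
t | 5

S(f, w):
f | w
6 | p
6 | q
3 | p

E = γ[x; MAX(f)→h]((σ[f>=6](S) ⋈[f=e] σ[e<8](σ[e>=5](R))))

Row counts bottom-up:
  S → 3
  σ[f>=6](S) → 2
  R → 5
  σ[e>=5](R) → 4
  σ[e<8](σ[e>=5](R)) → 2
  (σ[f>=6](S) ⋈[f=e] σ[e<8](σ[e>=5](R))) → 2
  γ[x; MAX(f)→h]((σ[f>=6](S) ⋈[f=e] σ[e<8](σ[e>=5](R)))) → 1

|E| = 1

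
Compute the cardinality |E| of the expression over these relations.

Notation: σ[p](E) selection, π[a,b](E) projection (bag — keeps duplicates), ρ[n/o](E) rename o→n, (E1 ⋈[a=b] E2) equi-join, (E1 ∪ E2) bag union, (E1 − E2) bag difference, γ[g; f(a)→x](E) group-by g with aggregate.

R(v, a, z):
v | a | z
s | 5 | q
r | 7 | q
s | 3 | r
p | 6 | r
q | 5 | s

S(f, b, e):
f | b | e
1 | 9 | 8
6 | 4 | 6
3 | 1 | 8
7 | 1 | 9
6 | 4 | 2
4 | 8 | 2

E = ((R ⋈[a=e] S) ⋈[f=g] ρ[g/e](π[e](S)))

Per-node cardinality:
  R → 5
  S → 6
  (R ⋈[a=e] S) → 1
  S → 6
  π[e](S) → 6
  ρ[g/e](π[e](S)) → 6
  ((R ⋈[a=e] S) ⋈[f=g] ρ[g/e](π[e](S))) → 1

|E| = 1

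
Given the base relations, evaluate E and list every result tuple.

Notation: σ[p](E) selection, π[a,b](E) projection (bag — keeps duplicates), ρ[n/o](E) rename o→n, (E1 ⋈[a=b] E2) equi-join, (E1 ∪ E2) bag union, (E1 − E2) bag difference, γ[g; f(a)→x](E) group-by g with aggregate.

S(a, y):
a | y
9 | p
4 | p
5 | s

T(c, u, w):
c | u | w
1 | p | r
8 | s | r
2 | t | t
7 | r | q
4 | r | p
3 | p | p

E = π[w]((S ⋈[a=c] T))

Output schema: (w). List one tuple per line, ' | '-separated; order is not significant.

Subexpression sizes:
  S → 3
  T → 6
  (S ⋈[a=c] T) → 1
  π[w]((S ⋈[a=c] T)) → 1

== RESULT ==
w
p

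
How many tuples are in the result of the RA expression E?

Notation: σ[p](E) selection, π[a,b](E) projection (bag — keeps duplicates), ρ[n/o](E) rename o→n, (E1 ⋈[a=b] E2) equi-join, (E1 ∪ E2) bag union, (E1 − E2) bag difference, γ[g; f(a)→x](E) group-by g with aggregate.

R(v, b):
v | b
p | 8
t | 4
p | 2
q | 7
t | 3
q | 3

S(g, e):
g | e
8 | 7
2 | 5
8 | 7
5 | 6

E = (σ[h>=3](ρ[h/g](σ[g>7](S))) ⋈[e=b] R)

Stepwise |·|:
  S → 4
  σ[g>7](S) → 2
  ρ[h/g](σ[g>7](S)) → 2
  σ[h>=3](ρ[h/g](σ[g>7](S))) → 2
  R → 6
  (σ[h>=3](ρ[h/g](σ[g>7](S))) ⋈[e=b] R) → 2

|E| = 2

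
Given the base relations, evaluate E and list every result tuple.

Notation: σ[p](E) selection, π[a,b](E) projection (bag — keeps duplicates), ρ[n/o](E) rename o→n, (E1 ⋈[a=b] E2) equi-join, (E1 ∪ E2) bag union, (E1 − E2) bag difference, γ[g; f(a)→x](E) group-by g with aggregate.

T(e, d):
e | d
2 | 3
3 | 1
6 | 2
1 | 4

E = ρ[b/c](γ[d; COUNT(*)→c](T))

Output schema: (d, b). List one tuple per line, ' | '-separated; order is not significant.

Row counts bottom-up:
  T → 4
  γ[d; COUNT(*)→c](T) → 4
  ρ[b/c](γ[d; COUNT(*)→c](T)) → 4

== RESULT ==
d | b
1 | 1
2 | 1
3 | 1
4 | 1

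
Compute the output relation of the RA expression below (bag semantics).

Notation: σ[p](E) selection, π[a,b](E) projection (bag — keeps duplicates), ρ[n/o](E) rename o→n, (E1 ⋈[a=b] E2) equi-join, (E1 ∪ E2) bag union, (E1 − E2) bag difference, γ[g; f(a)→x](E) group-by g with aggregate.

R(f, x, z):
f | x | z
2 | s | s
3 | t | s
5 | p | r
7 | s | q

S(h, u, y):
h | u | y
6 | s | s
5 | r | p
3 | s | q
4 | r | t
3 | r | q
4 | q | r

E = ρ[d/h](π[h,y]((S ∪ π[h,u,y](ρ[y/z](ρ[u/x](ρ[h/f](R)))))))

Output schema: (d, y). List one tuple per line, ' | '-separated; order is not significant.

Row counts bottom-up:
  S → 6
  R → 4
  ρ[h/f](R) → 4
  ρ[u/x](ρ[h/f](R)) → 4
  ρ[y/z](ρ[u/x](ρ[h/f](R))) → 4
  π[h,u,y](ρ[y/z](ρ[u/x](ρ[h/f](R)))) → 4
  (S ∪ π[h,u,y](ρ[y/z](ρ[u/x](ρ[h/f](R))))) → 10
  π[h,y]((S ∪ π[h,u,y](ρ[y/z](ρ[u/x](ρ[h/f](R)))))) → 10
  ρ[d/h](π[h,y]((S ∪ π[h,u,y](ρ[y/z](ρ[u/x](ρ[h/f](R))))))) → 10

== RESULT ==
d | y
2 | s
3 | q
3 | q
3 | s
4 | r
4 | t
5 | p
5 | r
6 | s
7 | q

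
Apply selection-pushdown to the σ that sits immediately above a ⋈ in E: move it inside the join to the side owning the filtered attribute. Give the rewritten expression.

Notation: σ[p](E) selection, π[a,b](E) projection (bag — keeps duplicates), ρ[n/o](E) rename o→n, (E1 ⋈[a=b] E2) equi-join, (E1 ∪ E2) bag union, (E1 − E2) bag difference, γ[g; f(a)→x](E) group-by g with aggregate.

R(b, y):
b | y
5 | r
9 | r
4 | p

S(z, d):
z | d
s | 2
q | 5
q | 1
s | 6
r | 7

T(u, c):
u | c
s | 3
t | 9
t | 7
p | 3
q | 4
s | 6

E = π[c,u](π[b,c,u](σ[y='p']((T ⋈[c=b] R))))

σ filters on y, owned by the right side.
E' = π[c,u](π[b,c,u]((T ⋈[c=b] σ[y='p'](R))))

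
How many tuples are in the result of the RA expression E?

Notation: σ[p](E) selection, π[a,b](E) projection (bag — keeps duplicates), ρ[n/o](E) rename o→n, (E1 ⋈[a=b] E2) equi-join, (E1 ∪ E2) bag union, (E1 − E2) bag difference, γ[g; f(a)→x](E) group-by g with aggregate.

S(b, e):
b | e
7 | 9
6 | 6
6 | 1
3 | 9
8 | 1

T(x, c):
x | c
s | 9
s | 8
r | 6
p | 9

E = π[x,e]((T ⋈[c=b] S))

Stepwise |·|:
  T → 4
  S → 5
  (T ⋈[c=b] S) → 3
  π[x,e]((T ⋈[c=b] S)) → 3

|E| = 3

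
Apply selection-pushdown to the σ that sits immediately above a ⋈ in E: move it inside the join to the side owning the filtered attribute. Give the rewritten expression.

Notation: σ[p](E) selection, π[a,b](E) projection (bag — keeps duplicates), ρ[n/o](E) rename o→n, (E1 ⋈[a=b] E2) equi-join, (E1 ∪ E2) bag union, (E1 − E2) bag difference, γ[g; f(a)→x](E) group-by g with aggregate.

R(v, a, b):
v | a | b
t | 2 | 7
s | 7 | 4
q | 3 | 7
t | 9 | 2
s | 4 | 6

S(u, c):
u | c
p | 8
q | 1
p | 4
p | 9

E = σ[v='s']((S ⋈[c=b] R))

σ filters on v, owned by the right side.
E' = (S ⋈[c=b] σ[v='s'](R))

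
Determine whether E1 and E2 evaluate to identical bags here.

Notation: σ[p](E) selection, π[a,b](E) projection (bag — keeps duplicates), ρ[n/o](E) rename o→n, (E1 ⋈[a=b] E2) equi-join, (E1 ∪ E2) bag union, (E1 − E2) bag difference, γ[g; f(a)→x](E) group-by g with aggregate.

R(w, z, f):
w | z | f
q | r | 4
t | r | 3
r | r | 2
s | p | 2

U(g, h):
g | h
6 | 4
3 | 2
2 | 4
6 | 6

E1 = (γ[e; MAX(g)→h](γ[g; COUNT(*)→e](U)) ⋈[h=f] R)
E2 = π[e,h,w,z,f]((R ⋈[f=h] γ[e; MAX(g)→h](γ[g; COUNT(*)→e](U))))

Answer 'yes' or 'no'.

E1 row counts bottom-up:
  U → 4
  γ[g; COUNT(*)→e](U) → 3
  γ[e; MAX(g)→h](γ[g; COUNT(*)→e](U)) → 2
  R → 4
  (γ[e; MAX(g)→h](γ[g; COUNT(*)→e](U)) ⋈[h=f] R) → 1
E2 row counts bottom-up:
  R → 4
  U → 4
  γ[g; COUNT(*)→e](U) → 3
  γ[e; MAX(g)→h](γ[g; COUNT(*)→e](U)) → 2
  (R ⋈[f=h] γ[e; MAX(g)→h](γ[g; COUNT(*)→e](U))) → 1
  π[e,h,w,z,f]((R ⋈[f=h] γ[e; MAX(g)→h](γ[g; COUNT(*)→e](U)))) → 1

E1 and E2 produce the same multiset:
e | h | w | z | f
1 | 3 | t | r | 3

yes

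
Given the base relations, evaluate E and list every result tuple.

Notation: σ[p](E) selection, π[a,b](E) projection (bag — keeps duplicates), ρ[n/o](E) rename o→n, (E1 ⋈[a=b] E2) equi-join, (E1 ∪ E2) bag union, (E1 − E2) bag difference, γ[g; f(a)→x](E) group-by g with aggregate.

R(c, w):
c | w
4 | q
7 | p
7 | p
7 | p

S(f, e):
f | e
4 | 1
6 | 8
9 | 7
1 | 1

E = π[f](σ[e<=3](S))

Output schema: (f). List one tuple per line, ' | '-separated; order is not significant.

Row counts bottom-up:
  S → 4
  σ[e<=3](S) → 2
  π[f](σ[e<=3](S)) → 2

== RESULT ==
f
1
4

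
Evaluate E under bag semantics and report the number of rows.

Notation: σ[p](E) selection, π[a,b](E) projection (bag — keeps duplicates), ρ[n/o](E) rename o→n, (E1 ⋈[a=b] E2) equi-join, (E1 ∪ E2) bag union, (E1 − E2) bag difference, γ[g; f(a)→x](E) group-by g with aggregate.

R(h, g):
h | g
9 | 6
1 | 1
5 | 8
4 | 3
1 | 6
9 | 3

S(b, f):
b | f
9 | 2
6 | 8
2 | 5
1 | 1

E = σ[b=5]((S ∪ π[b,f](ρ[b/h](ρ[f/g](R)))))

Subexpression sizes:
  S → 4
  R → 6
  ρ[f/g](R) → 6
  ρ[b/h](ρ[f/g](R)) → 6
  π[b,f](ρ[b/h](ρ[f/g](R))) → 6
  (S ∪ π[b,f](ρ[b/h](ρ[f/g](R)))) → 10
  σ[b=5]((S ∪ π[b,f](ρ[b/h](ρ[f/g](R))))) → 1

|E| = 1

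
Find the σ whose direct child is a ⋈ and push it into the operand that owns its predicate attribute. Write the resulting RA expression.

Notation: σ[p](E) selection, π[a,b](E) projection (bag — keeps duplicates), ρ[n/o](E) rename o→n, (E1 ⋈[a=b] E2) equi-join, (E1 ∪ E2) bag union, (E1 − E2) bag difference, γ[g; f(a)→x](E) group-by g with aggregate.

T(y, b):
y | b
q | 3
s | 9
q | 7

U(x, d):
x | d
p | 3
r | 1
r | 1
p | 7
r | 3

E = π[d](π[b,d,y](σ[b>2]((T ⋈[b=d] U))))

σ filters on b, owned by the left side.
E' = π[d](π[b,d,y]((σ[b>2](T) ⋈[b=d] U)))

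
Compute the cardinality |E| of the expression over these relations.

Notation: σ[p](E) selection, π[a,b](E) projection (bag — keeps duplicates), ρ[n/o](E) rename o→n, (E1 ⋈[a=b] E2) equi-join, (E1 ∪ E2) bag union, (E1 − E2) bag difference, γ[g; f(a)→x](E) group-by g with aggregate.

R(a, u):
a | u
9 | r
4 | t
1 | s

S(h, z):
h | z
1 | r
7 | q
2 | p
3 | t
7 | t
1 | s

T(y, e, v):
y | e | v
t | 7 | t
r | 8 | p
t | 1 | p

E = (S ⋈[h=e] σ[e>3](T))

Row counts bottom-up:
  S → 6
  T → 3
  σ[e>3](T) → 2
  (S ⋈[h=e] σ[e>3](T)) → 2

|E| = 2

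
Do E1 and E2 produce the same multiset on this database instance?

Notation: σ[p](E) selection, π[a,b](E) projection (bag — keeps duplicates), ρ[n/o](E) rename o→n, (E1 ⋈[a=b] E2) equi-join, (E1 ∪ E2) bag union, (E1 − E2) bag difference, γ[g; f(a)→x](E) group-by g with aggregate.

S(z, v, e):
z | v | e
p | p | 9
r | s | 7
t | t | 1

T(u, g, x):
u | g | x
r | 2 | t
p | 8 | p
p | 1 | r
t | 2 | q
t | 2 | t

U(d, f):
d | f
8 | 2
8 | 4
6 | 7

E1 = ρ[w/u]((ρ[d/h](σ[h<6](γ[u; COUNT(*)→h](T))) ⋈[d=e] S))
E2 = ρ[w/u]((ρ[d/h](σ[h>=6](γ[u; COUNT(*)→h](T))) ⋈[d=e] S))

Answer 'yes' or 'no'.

E1 row counts bottom-up:
  T → 5
  γ[u; COUNT(*)→h](T) → 3
  σ[h<6](γ[u; COUNT(*)→h](T)) → 3
  ρ[d/h](σ[h<6](γ[u; COUNT(*)→h](T))) → 3
  S → 3
  (ρ[d/h](σ[h<6](γ[u; COUNT(*)→h](T))) ⋈[d=e] S) → 1
  ρ[w/u]((ρ[d/h](σ[h<6](γ[u; COUNT(*)→h](T))) ⋈[d=e] S)) → 1
E2 row counts bottom-up:
  T → 5
  γ[u; COUNT(*)→h](T) → 3
  σ[h>=6](γ[u; COUNT(*)→h](T)) → 0
  ρ[d/h](σ[h>=6](γ[u; COUNT(*)→h](T))) → 0
  S → 3
  (ρ[d/h](σ[h>=6](γ[u; COUNT(*)→h](T))) ⋈[d=e] S) → 0
  ρ[w/u]((ρ[d/h](σ[h>=6](γ[u; COUNT(*)→h](T))) ⋈[d=e] S)) → 0

E1 result:
w | d | z | v | e
r | 1 | t | t | 1
E2 result:
w | d | z | v | e
(0 rows)
Witness: ('r', 1, 't', 't', 1) appears 1× in E1 but 0× in E2.

no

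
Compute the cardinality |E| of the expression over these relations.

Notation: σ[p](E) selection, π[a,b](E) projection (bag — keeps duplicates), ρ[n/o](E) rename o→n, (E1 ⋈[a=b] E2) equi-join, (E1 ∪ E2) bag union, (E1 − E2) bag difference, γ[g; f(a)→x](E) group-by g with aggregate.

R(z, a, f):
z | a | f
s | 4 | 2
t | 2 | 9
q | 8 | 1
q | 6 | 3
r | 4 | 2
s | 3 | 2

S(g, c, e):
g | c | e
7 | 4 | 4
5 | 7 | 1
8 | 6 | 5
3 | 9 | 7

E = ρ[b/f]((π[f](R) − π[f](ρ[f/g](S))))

Per-node cardinality:
  R → 6
  π[f](R) → 6
  S → 4
  ρ[f/g](S) → 4
  π[f](ρ[f/g](S)) → 4
  (π[f](R) − π[f](ρ[f/g](S))) → 5
  ρ[b/f]((π[f](R) − π[f](ρ[f/g](S)))) → 5

|E| = 5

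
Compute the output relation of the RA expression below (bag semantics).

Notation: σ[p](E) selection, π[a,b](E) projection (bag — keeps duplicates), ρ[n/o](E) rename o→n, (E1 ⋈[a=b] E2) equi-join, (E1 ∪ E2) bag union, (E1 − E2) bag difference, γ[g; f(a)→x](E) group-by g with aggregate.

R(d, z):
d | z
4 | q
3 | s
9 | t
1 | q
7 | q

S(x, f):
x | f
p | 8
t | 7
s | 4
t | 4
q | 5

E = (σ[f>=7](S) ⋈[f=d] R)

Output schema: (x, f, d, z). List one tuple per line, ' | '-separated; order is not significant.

Stepwise |·|:
  S → 5
  σ[f>=7](S) → 2
  R → 5
  (σ[f>=7](S) ⋈[f=d] R) → 1

== RESULT ==
x | f | d | z
t | 7 | 7 | q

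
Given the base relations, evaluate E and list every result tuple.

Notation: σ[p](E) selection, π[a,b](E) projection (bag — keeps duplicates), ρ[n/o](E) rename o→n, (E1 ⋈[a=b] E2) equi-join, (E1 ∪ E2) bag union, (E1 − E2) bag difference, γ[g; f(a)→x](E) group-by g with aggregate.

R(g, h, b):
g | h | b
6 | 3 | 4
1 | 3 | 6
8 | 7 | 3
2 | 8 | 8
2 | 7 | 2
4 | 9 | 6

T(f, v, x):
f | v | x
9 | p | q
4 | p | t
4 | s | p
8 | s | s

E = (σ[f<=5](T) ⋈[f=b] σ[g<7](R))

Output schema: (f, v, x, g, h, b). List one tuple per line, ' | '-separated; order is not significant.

Row counts bottom-up:
  T → 4
  σ[f<=5](T) → 2
  R → 6
  σ[g<7](R) → 5
  (σ[f<=5](T) ⋈[f=b] σ[g<7](R)) → 2

== RESULT ==
f | v | x | g | h | b
4 | p | t | 6 | 3 | 4
4 | s | p | 6 | 3 | 4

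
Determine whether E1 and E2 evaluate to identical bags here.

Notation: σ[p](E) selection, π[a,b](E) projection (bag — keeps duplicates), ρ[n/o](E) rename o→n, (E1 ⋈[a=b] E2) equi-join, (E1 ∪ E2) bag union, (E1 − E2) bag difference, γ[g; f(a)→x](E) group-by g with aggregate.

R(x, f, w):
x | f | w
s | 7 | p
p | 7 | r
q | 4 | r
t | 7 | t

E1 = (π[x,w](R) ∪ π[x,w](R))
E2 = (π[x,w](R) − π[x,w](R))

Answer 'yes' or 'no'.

E1 subexpression sizes:
  R → 4
  π[x,w](R) → 4
  R → 4
  π[x,w](R) → 4
  (π[x,w](R) ∪ π[x,w](R)) → 8
E2 subexpression sizes:
  R → 4
  π[x,w](R) → 4
  R → 4
  π[x,w](R) → 4
  (π[x,w](R) − π[x,w](R)) → 0

E1 result:
x | w
p | r
p | r
q | r
q | r
s | p
s | p
t | t
t | t
E2 result:
x | w
(0 rows)
Witness: ('s', 'p') appears 2× in E1 but 0× in E2.

no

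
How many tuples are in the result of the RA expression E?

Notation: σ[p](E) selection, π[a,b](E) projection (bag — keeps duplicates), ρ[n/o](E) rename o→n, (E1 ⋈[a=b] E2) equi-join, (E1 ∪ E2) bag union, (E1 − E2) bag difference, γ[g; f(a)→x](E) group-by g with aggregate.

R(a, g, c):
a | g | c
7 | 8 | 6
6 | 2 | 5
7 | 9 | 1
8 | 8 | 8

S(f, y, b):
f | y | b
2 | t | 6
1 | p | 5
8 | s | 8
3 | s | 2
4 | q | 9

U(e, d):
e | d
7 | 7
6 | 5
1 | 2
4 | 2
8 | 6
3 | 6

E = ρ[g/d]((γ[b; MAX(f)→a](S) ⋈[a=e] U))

Per-node cardinality:
  S → 5
  γ[b; MAX(f)→a](S) → 5
  U → 6
  (γ[b; MAX(f)→a](S) ⋈[a=e] U) → 4
  ρ[g/d]((γ[b; MAX(f)→a](S) ⋈[a=e] U)) → 4

|E| = 4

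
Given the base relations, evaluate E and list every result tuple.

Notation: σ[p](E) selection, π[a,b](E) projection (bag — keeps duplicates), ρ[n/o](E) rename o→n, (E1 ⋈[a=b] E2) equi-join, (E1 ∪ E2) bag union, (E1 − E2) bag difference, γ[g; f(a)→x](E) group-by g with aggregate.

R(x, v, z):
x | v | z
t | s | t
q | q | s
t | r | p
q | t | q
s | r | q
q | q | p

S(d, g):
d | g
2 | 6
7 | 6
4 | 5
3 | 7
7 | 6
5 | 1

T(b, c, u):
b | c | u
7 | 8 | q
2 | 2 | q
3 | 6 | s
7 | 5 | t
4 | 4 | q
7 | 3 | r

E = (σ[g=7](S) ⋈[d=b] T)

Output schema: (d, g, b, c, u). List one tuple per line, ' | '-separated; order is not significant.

Row counts bottom-up:
  S → 6
  σ[g=7](S) → 1
  T → 6
  (σ[g=7](S) ⋈[d=b] T) → 1

== RESULT ==
d | g | b | c | u
3 | 7 | 3 | 6 | s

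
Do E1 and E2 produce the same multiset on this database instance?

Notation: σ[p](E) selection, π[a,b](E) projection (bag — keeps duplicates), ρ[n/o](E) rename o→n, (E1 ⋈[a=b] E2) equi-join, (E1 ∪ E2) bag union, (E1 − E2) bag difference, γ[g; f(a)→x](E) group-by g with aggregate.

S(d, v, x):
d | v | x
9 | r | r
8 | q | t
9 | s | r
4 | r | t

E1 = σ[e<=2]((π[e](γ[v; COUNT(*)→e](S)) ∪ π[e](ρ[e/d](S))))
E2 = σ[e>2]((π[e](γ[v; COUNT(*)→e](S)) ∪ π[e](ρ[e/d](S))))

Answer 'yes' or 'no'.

E1 row counts bottom-up:
  S → 4
  γ[v; COUNT(*)→e](S) → 3
  π[e](γ[v; COUNT(*)→e](S)) → 3
  S → 4
  ρ[e/d](S) → 4
  π[e](ρ[e/d](S)) → 4
  (π[e](γ[v; COUNT(*)→e](S)) ∪ π[e](ρ[e/d](S))) → 7
  σ[e<=2]((π[e](γ[v; COUNT(*)→e](S)) ∪ π[e](ρ[e/d](S)))) → 3
E2 row counts bottom-up:
  S → 4
  γ[v; COUNT(*)→e](S) → 3
  π[e](γ[v; COUNT(*)→e](S)) → 3
  S → 4
  ρ[e/d](S) → 4
  π[e](ρ[e/d](S)) → 4
  (π[e](γ[v; COUNT(*)→e](S)) ∪ π[e](ρ[e/d](S))) → 7
  σ[e>2]((π[e](γ[v; COUNT(*)→e](S)) ∪ π[e](ρ[e/d](S)))) → 4

E1 result:
e
1
1
2
E2 result:
e
4
8
9
9
Witness: (1,) appears 2× in E1 but 0× in E2.

no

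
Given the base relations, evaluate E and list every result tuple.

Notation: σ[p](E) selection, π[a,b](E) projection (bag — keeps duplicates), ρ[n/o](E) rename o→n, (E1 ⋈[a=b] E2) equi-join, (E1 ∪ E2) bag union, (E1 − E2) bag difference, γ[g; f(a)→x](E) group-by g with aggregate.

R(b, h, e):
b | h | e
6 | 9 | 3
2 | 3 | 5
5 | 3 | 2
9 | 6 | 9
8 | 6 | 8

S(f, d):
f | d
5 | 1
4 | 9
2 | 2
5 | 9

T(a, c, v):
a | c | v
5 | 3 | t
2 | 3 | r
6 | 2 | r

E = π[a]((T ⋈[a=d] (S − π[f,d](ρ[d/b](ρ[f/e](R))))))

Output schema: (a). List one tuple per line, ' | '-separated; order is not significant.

Stepwise |·|:
  T → 3
  S → 4
  R → 5
  ρ[f/e](R) → 5
  ρ[d/b](ρ[f/e](R)) → 5
  π[f,d](ρ[d/b](ρ[f/e](R))) → 5
  (S − π[f,d](ρ[d/b](ρ[f/e](R)))) → 4
  (T ⋈[a=d] (S − π[f,d](ρ[d/b](ρ[f/e](R))))) → 1
  π[a]((T ⋈[a=d] (S − π[f,d](ρ[d/b](ρ[f/e](R)))))) → 1

== RESULT ==
a
2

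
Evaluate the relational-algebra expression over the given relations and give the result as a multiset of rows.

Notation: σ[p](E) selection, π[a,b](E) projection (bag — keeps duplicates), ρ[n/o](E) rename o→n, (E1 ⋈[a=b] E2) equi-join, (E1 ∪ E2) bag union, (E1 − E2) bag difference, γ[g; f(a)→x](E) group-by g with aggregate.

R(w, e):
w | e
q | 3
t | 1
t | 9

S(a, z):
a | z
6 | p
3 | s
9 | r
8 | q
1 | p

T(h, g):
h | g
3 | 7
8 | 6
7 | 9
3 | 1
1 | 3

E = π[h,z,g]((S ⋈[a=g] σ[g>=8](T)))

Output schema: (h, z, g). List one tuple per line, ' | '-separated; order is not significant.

Subexpression sizes:
  S → 5
  T → 5
  σ[g>=8](T) → 1
  (S ⋈[a=g] σ[g>=8](T)) → 1
  π[h,z,g]((S ⋈[a=g] σ[g>=8](T))) → 1

== RESULT ==
h | z | g
7 | r | 9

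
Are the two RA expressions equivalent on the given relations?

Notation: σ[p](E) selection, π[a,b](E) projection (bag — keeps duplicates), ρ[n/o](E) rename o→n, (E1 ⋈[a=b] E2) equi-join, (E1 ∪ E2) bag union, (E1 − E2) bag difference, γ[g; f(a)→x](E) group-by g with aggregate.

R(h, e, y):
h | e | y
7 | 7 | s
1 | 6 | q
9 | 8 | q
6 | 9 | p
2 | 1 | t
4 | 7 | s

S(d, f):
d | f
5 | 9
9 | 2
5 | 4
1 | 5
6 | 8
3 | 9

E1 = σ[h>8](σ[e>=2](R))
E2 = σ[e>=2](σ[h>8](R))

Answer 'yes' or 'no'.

E1 stepwise |·|:
  R → 6
  σ[e>=2](R) → 5
  σ[h>8](σ[e>=2](R)) → 1
E2 stepwise |·|:
  R → 6
  σ[h>8](R) → 1
  σ[e>=2](σ[h>8](R)) → 1

E1 and E2 produce the same multiset:
h | e | y
9 | 8 | q

yes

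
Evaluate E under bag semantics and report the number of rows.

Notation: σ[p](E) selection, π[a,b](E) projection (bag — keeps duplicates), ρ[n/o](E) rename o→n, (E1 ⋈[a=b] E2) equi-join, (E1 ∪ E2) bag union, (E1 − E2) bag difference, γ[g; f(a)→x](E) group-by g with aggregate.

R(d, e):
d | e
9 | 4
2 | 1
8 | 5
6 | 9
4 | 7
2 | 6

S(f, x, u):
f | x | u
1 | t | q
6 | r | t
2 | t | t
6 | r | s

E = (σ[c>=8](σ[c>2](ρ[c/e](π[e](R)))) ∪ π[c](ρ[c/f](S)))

Per-node cardinality:
  R → 6
  π[e](R) → 6
  ρ[c/e](π[e](R)) → 6
  σ[c>2](ρ[c/e](π[e](R))) → 5
  σ[c>=8](σ[c>2](ρ[c/e](π[e](R)))) → 1
  S → 4
  ρ[c/f](S) → 4
  π[c](ρ[c/f](S)) → 4
  (σ[c>=8](σ[c>2](ρ[c/e](π[e](R)))) ∪ π[c](ρ[c/f](S))) → 5

|E| = 5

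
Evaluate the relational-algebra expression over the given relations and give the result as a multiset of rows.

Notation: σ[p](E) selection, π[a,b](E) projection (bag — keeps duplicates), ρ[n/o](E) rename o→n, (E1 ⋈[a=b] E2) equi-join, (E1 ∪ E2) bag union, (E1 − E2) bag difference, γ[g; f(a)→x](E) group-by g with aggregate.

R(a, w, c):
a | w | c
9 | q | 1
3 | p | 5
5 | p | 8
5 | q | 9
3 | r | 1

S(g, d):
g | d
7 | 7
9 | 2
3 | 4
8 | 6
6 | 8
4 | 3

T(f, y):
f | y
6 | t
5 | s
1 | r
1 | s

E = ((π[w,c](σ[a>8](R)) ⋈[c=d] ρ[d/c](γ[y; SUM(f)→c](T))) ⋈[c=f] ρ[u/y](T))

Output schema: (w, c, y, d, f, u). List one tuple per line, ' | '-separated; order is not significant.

Subexpression sizes:
  R → 5
  σ[a>8](R) → 1
  π[w,c](σ[a>8](R)) → 1
  T → 4
  γ[y; SUM(f)→c](T) → 3
  ρ[d/c](γ[y; SUM(f)→c](T)) → 3
  (π[w,c](σ[a>8](R)) ⋈[c=d] ρ[d/c](γ[y; SUM(f)→c](T))) → 1
  T → 4
  ρ[u/y](T) → 4
  ((π[w,c](σ[a>8](R)) ⋈[c=d] ρ[d/c](γ[y; SUM(f)→c](T))) ⋈[c=f] ρ[u/y](T)) → 2

== RESULT ==
w | c | y | d | f | u
q | 1 | r | 1 | 1 | r
q | 1 | r | 1 | 1 | s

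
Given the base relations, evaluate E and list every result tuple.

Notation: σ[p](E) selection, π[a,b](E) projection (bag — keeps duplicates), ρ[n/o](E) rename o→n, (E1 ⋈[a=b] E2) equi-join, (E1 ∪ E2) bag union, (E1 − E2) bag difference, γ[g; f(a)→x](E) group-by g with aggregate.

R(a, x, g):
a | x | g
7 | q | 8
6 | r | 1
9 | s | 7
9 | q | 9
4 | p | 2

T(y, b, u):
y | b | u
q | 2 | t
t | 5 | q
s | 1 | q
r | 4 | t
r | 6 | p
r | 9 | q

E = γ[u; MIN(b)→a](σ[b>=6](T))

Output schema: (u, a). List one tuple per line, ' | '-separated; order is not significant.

Row counts bottom-up:
  T → 6
  σ[b>=6](T) → 2
  γ[u; MIN(b)→a](σ[b>=6](T)) → 2

== RESULT ==
u | a
p | 6
q | 9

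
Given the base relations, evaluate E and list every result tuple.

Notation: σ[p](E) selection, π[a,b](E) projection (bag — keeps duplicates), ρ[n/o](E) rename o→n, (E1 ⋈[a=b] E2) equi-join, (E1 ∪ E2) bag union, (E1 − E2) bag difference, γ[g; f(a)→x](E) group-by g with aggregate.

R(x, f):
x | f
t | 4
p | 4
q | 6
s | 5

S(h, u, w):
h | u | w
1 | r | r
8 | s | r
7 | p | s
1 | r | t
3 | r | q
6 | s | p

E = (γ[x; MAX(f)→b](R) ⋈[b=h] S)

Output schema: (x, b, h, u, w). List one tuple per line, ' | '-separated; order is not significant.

Per-node cardinality:
  R → 4
  γ[x; MAX(f)→b](R) → 4
  S → 6
  (γ[x; MAX(f)→b](R) ⋈[b=h] S) → 1

== RESULT ==
x | b | h | u | w
q | 6 | 6 | s | p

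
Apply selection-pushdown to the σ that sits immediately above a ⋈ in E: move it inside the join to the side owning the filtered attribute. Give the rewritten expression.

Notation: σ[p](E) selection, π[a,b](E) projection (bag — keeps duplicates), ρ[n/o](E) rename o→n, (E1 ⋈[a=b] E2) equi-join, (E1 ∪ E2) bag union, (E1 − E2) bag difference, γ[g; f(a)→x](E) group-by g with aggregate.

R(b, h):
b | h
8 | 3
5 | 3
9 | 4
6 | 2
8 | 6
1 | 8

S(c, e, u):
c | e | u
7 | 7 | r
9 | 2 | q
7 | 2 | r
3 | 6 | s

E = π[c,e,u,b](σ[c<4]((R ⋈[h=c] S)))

σ filters on c, owned by the right side.
E' = π[c,e,u,b]((R ⋈[h=c] σ[c<4](S)))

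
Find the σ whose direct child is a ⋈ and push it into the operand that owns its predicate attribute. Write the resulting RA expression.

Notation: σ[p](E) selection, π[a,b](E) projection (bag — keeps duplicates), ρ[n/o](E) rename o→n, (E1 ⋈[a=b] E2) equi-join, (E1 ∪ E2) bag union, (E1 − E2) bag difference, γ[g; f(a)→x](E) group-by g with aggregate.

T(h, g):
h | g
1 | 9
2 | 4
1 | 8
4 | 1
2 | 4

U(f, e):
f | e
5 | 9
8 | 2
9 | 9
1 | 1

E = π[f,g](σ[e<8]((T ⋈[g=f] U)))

σ filters on e, owned by the right side.
E' = π[f,g]((T ⋈[g=f] σ[e<8](U)))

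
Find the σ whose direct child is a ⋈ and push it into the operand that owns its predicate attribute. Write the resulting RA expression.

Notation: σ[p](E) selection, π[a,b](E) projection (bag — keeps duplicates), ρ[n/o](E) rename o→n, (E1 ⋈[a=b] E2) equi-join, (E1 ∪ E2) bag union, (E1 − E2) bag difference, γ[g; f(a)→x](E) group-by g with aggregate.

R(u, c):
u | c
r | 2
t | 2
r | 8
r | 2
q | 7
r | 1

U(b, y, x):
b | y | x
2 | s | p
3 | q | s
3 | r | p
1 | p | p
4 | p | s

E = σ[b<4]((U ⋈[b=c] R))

σ filters on b, owned by the left side.
E' = (σ[b<4](U) ⋈[b=c] R)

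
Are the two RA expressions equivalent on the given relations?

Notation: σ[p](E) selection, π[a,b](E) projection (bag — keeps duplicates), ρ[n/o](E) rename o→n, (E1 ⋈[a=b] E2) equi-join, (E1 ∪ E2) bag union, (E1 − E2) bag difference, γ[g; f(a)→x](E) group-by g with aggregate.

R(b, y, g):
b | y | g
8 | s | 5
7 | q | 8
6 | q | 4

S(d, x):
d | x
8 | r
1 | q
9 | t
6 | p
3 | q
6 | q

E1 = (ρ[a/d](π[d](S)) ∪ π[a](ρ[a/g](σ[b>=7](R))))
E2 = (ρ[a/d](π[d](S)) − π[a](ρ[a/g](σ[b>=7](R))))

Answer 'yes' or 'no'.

E1 subexpression sizes:
  S → 6
  π[d](S) → 6
  ρ[a/d](π[d](S)) → 6
  R → 3
  σ[b>=7](R) → 2
  ρ[a/g](σ[b>=7](R)) → 2
  π[a](ρ[a/g](σ[b>=7](R))) → 2
  (ρ[a/d](π[d](S)) ∪ π[a](ρ[a/g](σ[b>=7](R)))) → 8
E2 subexpression sizes:
  S → 6
  π[d](S) → 6
  ρ[a/d](π[d](S)) → 6
  R → 3
  σ[b>=7](R) → 2
  ρ[a/g](σ[b>=7](R)) → 2
  π[a](ρ[a/g](σ[b>=7](R))) → 2
  (ρ[a/d](π[d](S)) − π[a](ρ[a/g](σ[b>=7](R)))) → 5

E1 result:
a
1
3
5
6
6
8
8
9
E2 result:
a
1
3
6
6
9
Witness: (5,) appears 1× in E1 but 0× in E2.

no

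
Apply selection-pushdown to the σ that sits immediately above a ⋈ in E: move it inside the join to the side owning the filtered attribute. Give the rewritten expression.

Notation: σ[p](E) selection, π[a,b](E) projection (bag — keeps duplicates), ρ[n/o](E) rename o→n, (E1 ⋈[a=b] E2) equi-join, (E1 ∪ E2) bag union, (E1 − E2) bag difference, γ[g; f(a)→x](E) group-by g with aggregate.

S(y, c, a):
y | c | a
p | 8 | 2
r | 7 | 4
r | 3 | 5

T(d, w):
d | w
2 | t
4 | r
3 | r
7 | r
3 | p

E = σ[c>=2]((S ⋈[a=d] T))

σ filters on c, owned by the left side.
E' = (σ[c>=2](S) ⋈[a=d] T)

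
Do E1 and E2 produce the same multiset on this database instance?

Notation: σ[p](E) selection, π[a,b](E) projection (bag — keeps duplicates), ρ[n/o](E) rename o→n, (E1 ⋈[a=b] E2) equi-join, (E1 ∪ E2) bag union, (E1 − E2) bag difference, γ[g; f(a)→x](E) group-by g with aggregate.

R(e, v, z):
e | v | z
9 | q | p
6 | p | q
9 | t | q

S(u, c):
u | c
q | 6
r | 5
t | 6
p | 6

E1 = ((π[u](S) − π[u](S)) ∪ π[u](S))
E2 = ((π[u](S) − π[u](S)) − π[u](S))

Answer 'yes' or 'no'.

E1 subexpression sizes:
  S → 4
  π[u](S) → 4
  S → 4
  π[u](S) → 4
  (π[u](S) − π[u](S)) → 0
  S → 4
  π[u](S) → 4
  ((π[u](S) − π[u](S)) ∪ π[u](S)) → 4
E2 subexpression sizes:
  S → 4
  π[u](S) → 4
  S → 4
  π[u](S) → 4
  (π[u](S) − π[u](S)) → 0
  S → 4
  π[u](S) → 4
  ((π[u](S) − π[u](S)) − π[u](S)) → 0

E1 result:
u
p
q
r
t
E2 result:
u
(0 rows)
Witness: ('t',) appears 1× in E1 but 0× in E2.

no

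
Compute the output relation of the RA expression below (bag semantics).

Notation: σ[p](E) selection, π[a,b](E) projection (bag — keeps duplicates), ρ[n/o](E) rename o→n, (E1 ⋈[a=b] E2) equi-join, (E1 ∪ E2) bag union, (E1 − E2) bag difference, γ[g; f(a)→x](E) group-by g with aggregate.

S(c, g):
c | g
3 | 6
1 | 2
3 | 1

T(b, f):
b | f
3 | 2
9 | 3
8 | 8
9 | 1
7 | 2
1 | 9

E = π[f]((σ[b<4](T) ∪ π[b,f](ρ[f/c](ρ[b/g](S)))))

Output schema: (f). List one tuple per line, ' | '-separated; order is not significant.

Per-node cardinality:
  T → 6
  σ[b<4](T) → 2
  S → 3
  ρ[b/g](S) → 3
  ρ[f/c](ρ[b/g](S)) → 3
  π[b,f](ρ[f/c](ρ[b/g](S))) → 3
  (σ[b<4](T) ∪ π[b,f](ρ[f/c](ρ[b/g](S)))) → 5
  π[f]((σ[b<4](T) ∪ π[b,f](ρ[f/c](ρ[b/g](S))))) → 5

== RESULT ==
f
1
2
3
3
9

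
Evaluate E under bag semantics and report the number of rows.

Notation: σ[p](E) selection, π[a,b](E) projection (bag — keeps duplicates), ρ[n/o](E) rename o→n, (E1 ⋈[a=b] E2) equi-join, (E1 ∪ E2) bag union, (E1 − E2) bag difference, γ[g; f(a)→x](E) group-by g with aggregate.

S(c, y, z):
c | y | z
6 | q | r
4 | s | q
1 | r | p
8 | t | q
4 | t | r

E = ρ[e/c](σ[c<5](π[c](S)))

Per-node cardinality:
  S → 5
  π[c](S) → 5
  σ[c<5](π[c](S)) → 3
  ρ[e/c](σ[c<5](π[c](S))) → 3

|E| = 3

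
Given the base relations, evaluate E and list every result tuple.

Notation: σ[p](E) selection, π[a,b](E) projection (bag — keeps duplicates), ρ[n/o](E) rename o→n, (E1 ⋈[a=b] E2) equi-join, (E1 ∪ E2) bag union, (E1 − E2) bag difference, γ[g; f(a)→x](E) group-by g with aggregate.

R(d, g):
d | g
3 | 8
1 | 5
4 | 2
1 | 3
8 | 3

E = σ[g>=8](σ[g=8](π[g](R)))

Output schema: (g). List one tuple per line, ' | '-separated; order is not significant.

Stepwise |·|:
  R → 5
  π[g](R) → 5
  σ[g=8](π[g](R)) → 1
  σ[g>=8](σ[g=8](π[g](R))) → 1

== RESULT ==
g
8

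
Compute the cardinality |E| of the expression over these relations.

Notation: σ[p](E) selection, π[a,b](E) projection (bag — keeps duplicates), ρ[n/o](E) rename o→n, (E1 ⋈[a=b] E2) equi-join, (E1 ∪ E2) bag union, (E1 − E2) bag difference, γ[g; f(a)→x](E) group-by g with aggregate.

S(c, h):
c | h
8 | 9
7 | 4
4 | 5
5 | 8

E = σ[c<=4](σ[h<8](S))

Per-node cardinality:
  S → 4
  σ[h<8](S) → 2
  σ[c<=4](σ[h<8](S)) → 1

|E| = 1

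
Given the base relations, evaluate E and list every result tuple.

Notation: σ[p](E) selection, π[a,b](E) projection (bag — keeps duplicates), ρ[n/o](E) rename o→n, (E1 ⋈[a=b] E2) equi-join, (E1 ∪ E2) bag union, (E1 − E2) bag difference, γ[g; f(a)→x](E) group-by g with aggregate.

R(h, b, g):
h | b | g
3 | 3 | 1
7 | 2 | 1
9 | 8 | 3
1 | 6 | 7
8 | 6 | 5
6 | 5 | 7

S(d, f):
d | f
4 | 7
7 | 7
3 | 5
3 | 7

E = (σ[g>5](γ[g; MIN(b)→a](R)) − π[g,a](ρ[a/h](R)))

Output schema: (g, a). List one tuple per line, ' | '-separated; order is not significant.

Row counts bottom-up:
  R → 6
  γ[g; MIN(b)→a](R) → 4
  σ[g>5](γ[g; MIN(b)→a](R)) → 1
  R → 6
  ρ[a/h](R) → 6
  π[g,a](ρ[a/h](R)) → 6
  (σ[g>5](γ[g; MIN(b)→a](R)) − π[g,a](ρ[a/h](R))) → 1

== RESULT ==
g | a
7 | 5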